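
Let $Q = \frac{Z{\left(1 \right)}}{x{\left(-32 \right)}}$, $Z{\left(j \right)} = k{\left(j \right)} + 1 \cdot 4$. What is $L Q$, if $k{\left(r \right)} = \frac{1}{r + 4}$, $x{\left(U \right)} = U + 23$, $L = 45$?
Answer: $-21$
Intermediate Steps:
$x{\left(U \right)} = 23 + U$
$k{\left(r \right)} = \frac{1}{4 + r}$
$Z{\left(j \right)} = 4 + \frac{1}{4 + j}$ ($Z{\left(j \right)} = \frac{1}{4 + j} + 1 \cdot 4 = \frac{1}{4 + j} + 4 = 4 + \frac{1}{4 + j}$)
$Q = - \frac{7}{15}$ ($Q = \frac{\frac{1}{4 + 1} \left(17 + 4 \cdot 1\right)}{23 - 32} = \frac{\frac{1}{5} \left(17 + 4\right)}{-9} = \frac{1}{5} \cdot 21 \left(- \frac{1}{9}\right) = \frac{21}{5} \left(- \frac{1}{9}\right) = - \frac{7}{15} \approx -0.46667$)
$L Q = 45 \left(- \frac{7}{15}\right) = -21$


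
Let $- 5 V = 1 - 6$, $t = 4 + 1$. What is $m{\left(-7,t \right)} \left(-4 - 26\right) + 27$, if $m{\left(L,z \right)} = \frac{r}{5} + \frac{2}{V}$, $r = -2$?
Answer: $-21$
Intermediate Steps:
$t = 5$
$V = 1$ ($V = - \frac{1 - 6}{5} = \left(- \frac{1}{5}\right) \left(-5\right) = 1$)
$m{\left(L,z \right)} = \frac{8}{5}$ ($m{\left(L,z \right)} = - \frac{2}{5} + \frac{2}{1} = \left(-2\right) \frac{1}{5} + 2 \cdot 1 = - \frac{2}{5} + 2 = \frac{8}{5}$)
$m{\left(-7,t \right)} \left(-4 - 26\right) + 27 = \frac{8 \left(-4 - 26\right)}{5} + 27 = \frac{8}{5} \left(-30\right) + 27 = -48 + 27 = -21$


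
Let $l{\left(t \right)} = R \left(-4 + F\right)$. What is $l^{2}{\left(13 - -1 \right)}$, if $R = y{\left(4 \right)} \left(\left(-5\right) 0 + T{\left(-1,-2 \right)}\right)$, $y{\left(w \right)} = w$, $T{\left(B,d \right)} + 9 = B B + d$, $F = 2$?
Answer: $6400$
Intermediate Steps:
$T{\left(B,d \right)} = -9 + d + B^{2}$ ($T{\left(B,d \right)} = -9 + \left(B B + d\right) = -9 + \left(B^{2} + d\right) = -9 + \left(d + B^{2}\right) = -9 + d + B^{2}$)
$R = -40$ ($R = 4 \left(\left(-5\right) 0 - \left(11 - 1\right)\right) = 4 \left(0 - 10\right) = 4 \left(-10\right) = -40$)
$l{\left(t \right)} = 80$ ($l{\left(t \right)} = - 40 \left(-4 + 2\right) = \left(-40\right) \left(-2\right) = 80$)
$l^{2}{\left(13 - -1 \right)} = 80^{2} = 6400$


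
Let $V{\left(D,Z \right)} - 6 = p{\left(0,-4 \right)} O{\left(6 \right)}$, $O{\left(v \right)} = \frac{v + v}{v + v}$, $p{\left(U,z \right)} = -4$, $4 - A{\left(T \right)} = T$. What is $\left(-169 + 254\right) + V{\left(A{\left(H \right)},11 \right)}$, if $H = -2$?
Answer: $87$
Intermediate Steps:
$A{\left(T \right)} = 4 - T$
$O{\left(v \right)} = 1$ ($O{\left(v \right)} = \frac{2 v}{2 v} = 2 v \frac{1}{2 v} = 1$)
$V{\left(D,Z \right)} = 2$ ($V{\left(D,Z \right)} = 6 - 4 = 2$)
$\left(-169 + 254\right) + V{\left(A{\left(H \right)},11 \right)} = \left(-169 + 254\right) + 2 = 85 + 2 = 87$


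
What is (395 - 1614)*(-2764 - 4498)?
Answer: 8852378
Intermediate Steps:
(395 - 1614)*(-2764 - 4498) = -1219*(-7262) = 8852378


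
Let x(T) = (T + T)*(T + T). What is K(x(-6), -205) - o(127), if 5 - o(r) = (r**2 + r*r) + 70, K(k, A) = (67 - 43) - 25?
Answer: 32322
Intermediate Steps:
x(T) = 4*T**2 (x(T) = (2*T)*(2*T) = 4*T**2)
K(k, A) = -1 (K(k, A) = 24 - 25 = -1)
o(r) = -65 - 2*r**2 (o(r) = 5 - ((r**2 + r*r) + 70) = 5 - ((r**2 + r**2) + 70) = 5 - (2*r**2 + 70) = 5 - (70 + 2*r**2) = 5 + (-70 - 2*r**2) = -65 - 2*r**2)
K(x(-6), -205) - o(127) = -1 - (-65 - 2*127**2) = -1 - (-65 - 2*16129) = -1 - (-65 - 32258) = -1 - 1*(-32323) = -1 + 32323 = 32322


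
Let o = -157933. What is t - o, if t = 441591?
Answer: 599524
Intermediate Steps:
t - o = 441591 - 1*(-157933) = 441591 + 157933 = 599524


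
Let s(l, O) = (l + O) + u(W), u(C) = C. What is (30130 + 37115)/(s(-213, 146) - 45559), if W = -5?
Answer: -67245/45631 ≈ -1.4737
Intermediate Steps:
s(l, O) = -5 + O + l (s(l, O) = (l + O) - 5 = (O + l) - 5 = -5 + O + l)
(30130 + 37115)/(s(-213, 146) - 45559) = (30130 + 37115)/((-5 + 146 - 213) - 45559) = 67245/(-72 - 45559) = 67245/(-45631) = 67245*(-1/45631) = -67245/45631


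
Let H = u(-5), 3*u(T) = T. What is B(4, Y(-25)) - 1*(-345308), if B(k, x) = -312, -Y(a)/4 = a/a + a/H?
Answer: 344996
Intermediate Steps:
u(T) = T/3
H = -5/3 (H = (⅓)*(-5) = -5/3 ≈ -1.6667)
Y(a) = -4 + 12*a/5 (Y(a) = -4*(a/a + a/(-5/3)) = -4*(1 + a*(-⅗)) = -4*(1 - 3*a/5) = -4 + 12*a/5)
B(4, Y(-25)) - 1*(-345308) = -312 - 1*(-345308) = -312 + 345308 = 344996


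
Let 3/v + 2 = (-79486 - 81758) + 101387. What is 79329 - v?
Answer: 1582851538/19953 ≈ 79329.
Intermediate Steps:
v = -1/19953 (v = 3/(-2 + ((-79486 - 81758) + 101387)) = 3/(-2 + (-161244 + 101387)) = 3/(-2 - 59857) = 3/(-59859) = 3*(-1/59859) = -1/19953 ≈ -5.0118e-5)
79329 - v = 79329 - 1*(-1/19953) = 79329 + 1/19953 = 1582851538/19953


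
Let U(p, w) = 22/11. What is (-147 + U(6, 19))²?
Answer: 21025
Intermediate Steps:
U(p, w) = 2 (U(p, w) = 22*(1/11) = 2)
(-147 + U(6, 19))² = (-147 + 2)² = (-145)² = 21025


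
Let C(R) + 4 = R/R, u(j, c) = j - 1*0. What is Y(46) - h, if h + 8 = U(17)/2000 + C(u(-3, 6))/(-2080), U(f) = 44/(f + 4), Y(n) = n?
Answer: 58965281/1092000 ≈ 53.997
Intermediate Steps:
u(j, c) = j (u(j, c) = j + 0 = j)
U(f) = 44/(4 + f)
C(R) = -3 (C(R) = -4 + R/R = -4 + 1 = -3)
h = -8733281/1092000 (h = -8 + ((44/(4 + 17))/2000 - 3/(-2080)) = -8 + ((44/21)*(1/2000) - 3*(-1/2080)) = -8 + ((44*(1/21))*(1/2000) + 3/2080) = -8 + ((44/21)*(1/2000) + 3/2080) = -8 + (11/10500 + 3/2080) = -8 + 2719/1092000 = -8733281/1092000 ≈ -7.9975)
Y(46) - h = 46 - 1*(-8733281/1092000) = 46 + 8733281/1092000 = 58965281/1092000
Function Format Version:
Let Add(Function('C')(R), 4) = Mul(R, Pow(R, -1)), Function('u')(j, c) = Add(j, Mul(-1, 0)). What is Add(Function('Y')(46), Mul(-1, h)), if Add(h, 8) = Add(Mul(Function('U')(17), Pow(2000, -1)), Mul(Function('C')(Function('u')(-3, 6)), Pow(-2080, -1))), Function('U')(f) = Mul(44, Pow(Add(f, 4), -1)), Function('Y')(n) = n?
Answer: Rational(58965281, 1092000) ≈ 53.997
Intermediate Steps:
Function('u')(j, c) = j (Function('u')(j, c) = Add(j, 0) = j)
Function('U')(f) = Mul(44, Pow(Add(4, f), -1))
Function('C')(R) = -3 (Function('C')(R) = Add(-4, Mul(R, Pow(R, -1))) = Add(-4, 1) = -3)
h = Rational(-8733281, 1092000) (h = Add(-8, Add(Mul(Mul(44, Pow(Add(4, 17), -1)), Pow(2000, -1)), Mul(-3, Pow(-2080, -1)))) = Add(-8, Add(Mul(Mul(44, Pow(21, -1)), Rational(1, 2000)), Mul(-3, Rational(-1, 2080)))) = Add(-8, Add(Mul(Mul(44, Rational(1, 21)), Rational(1, 2000)), Rational(3, 2080))) = Add(-8, Add(Mul(Rational(44, 21), Rational(1, 2000)), Rational(3, 2080))) = Add(-8, Add(Rational(11, 10500), Rational(3, 2080))) = Add(-8, Rational(2719, 1092000)) = Rational(-8733281, 1092000) ≈ -7.9975)
Add(Function('Y')(46), Mul(-1, h)) = Add(46, Mul(-1, Rational(-8733281, 1092000))) = Add(46, Rational(8733281, 1092000)) = Rational(58965281, 1092000)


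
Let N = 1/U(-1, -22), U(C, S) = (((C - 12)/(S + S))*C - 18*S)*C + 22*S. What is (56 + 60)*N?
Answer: -5104/38707 ≈ -0.13186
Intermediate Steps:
U(C, S) = 22*S + C*(-18*S + C*(-12 + C)/(2*S)) (U(C, S) = (((-12 + C)/((2*S)))*C - 18*S)*C + 22*S = (((-12 + C)*(1/(2*S)))*C - 18*S)*C + 22*S = (((-12 + C)/(2*S))*C - 18*S)*C + 22*S = (C*(-12 + C)/(2*S) - 18*S)*C + 22*S = (-18*S + C*(-12 + C)/(2*S))*C + 22*S = C*(-18*S + C*(-12 + C)/(2*S)) + 22*S = 22*S + C*(-18*S + C*(-12 + C)/(2*S)))
N = -44/38707 (N = 1/((½)*((-1)³ - 12*(-1)² + 4*(-22)²*(11 - 9*(-1)))/(-22)) = 1/((½)*(-1/22)*(-1 - 12*1 + 4*484*(11 + 9))) = 1/((½)*(-1/22)*(-1 - 12 + 4*484*20)) = 1/((½)*(-1/22)*(-1 - 12 + 38720)) = 1/((½)*(-1/22)*38707) = 1/(-38707/44) = -44/38707 ≈ -0.0011367)
(56 + 60)*N = (56 + 60)*(-44/38707) = 116*(-44/38707) = -5104/38707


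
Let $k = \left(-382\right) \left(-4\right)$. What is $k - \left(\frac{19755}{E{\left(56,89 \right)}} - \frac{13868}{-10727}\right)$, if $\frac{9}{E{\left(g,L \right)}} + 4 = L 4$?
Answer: $- \frac{8271732292}{10727} \approx -7.7111 \cdot 10^{5}$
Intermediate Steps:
$E{\left(g,L \right)} = \frac{9}{-4 + 4 L}$ ($E{\left(g,L \right)} = \frac{9}{-4 + L 4} = \frac{9}{-4 + 4 L}$)
$k = 1528$
$k - \left(\frac{19755}{E{\left(56,89 \right)}} - \frac{13868}{-10727}\right) = 1528 - \left(\frac{19755}{\frac{9}{4} \frac{1}{-1 + 89}} - \frac{13868}{-10727}\right) = 1528 - \left(\frac{19755}{\frac{9}{4} \cdot \frac{1}{88}} - - \frac{13868}{10727}\right) = 1528 - \left(\frac{19755}{\frac{9}{4} \cdot \frac{1}{88}} + \frac{13868}{10727}\right) = 1528 - \left(\frac{19755}{\frac{9}{352}} + \frac{13868}{10727}\right) = 1528 - \left(19755 \cdot \frac{352}{9} + \frac{13868}{10727}\right) = 1528 - \left(772640 + \frac{13868}{10727}\right) = 1528 - \frac{8288123148}{10727} = - \frac{8271732292}{10727}$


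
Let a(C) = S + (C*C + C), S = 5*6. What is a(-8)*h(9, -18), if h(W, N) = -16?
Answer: -1376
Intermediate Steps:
S = 30
a(C) = 30 + C + C**2 (a(C) = 30 + (C*C + C) = 30 + (C**2 + C) = 30 + (C + C**2) = 30 + C + C**2)
a(-8)*h(9, -18) = (30 - 8 + (-8)**2)*(-16) = (30 - 8 + 64)*(-16) = 86*(-16) = -1376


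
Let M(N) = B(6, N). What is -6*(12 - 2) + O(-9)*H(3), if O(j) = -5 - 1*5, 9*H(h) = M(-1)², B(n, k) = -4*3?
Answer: -220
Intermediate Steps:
B(n, k) = -12
M(N) = -12
H(h) = 16 (H(h) = (⅑)*(-12)² = (⅑)*144 = 16)
O(j) = -10 (O(j) = -5 - 5 = -10)
-6*(12 - 2) + O(-9)*H(3) = -6*(12 - 2) - 10*16 = -6*10 - 160 = -60 - 160 = -220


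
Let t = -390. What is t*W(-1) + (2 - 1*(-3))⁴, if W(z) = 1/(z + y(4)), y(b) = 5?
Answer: 1055/2 ≈ 527.50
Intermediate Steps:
W(z) = 1/(5 + z) (W(z) = 1/(z + 5) = 1/(5 + z))
t*W(-1) + (2 - 1*(-3))⁴ = -390/(5 - 1) + (2 - 1*(-3))⁴ = -390/4 + (2 + 3)⁴ = -390*¼ + 5⁴ = -195/2 + 625 = 1055/2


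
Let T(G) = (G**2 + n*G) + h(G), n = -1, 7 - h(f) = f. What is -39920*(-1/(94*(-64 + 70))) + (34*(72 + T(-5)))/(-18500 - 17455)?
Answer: 16608/235 ≈ 70.672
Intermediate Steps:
h(f) = 7 - f
T(G) = 7 + G**2 - 2*G (T(G) = (G**2 - G) + (7 - G) = 7 + G**2 - 2*G)
-39920*(-1/(94*(-64 + 70))) + (34*(72 + T(-5)))/(-18500 - 17455) = -39920*(-1/(94*(-64 + 70))) + (34*(72 + (7 + (-5)**2 - 2*(-5))))/(-18500 - 17455) = -39920/(6*(-94)) + (34*(72 + (7 + 25 + 10)))/(-35955) = -39920/(-564) + (34*(72 + 42))*(-1/35955) = -39920*(-1/564) + (34*114)*(-1/35955) = 9980/141 + 3876*(-1/35955) = 9980/141 - 76/705 = 16608/235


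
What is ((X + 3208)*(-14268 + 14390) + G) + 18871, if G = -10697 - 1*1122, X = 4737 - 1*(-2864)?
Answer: 1325750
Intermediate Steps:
X = 7601 (X = 4737 + 2864 = 7601)
G = -11819 (G = -10697 - 1122 = -11819)
((X + 3208)*(-14268 + 14390) + G) + 18871 = ((7601 + 3208)*(-14268 + 14390) - 11819) + 18871 = (10809*122 - 11819) + 18871 = (1318698 - 11819) + 18871 = 1306879 + 18871 = 1325750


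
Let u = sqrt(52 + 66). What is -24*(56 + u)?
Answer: -1344 - 24*sqrt(118) ≈ -1604.7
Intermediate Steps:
u = sqrt(118) ≈ 10.863
-24*(56 + u) = -24*(56 + sqrt(118)) = -1344 - 24*sqrt(118)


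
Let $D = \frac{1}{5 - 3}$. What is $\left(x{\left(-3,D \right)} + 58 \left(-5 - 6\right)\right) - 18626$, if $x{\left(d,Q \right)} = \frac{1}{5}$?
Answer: $- \frac{96319}{5} \approx -19264.0$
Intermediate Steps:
$D = \frac{1}{2} \approx 0.5$
$x{\left(d,Q \right)} = \frac{1}{5}$
$\left(x{\left(-3,D \right)} + 58 \left(-5 - 6\right)\right) - 18626 = \left(\frac{1}{5} + 58 \left(-5 - 6\right)\right) - 18626 = \left(\frac{1}{5} + 58 \left(-11\right)\right) - 18626 = \left(\frac{1}{5} - 638\right) - 18626 = - \frac{3189}{5} - 18626 = - \frac{96319}{5}$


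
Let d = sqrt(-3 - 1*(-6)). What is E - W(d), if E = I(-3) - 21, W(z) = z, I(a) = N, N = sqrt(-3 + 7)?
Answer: -19 - sqrt(3) ≈ -20.732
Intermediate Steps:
N = 2 (N = sqrt(4) = 2)
I(a) = 2
d = sqrt(3) (d = sqrt(-3 + 6) = sqrt(3) ≈ 1.7320)
E = -19 (E = 2 - 21 = -19)
E - W(d) = -19 - sqrt(3)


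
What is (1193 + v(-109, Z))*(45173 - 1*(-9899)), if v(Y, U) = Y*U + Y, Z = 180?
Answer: -1020814592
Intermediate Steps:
v(Y, U) = Y + U*Y (v(Y, U) = U*Y + Y = Y + U*Y)
(1193 + v(-109, Z))*(45173 - 1*(-9899)) = (1193 - 109*(1 + 180))*(45173 - 1*(-9899)) = (1193 - 109*181)*(45173 + 9899) = (1193 - 19729)*55072 = -18536*55072 = -1020814592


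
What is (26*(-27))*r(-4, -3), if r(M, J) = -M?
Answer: -2808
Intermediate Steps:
(26*(-27))*r(-4, -3) = (26*(-27))*(-1*(-4)) = -702*4 = -2808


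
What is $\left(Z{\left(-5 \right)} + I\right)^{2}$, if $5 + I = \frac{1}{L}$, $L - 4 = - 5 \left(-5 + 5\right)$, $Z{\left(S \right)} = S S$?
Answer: $\frac{6561}{16} \approx 410.06$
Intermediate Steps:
$Z{\left(S \right)} = S^{2}$
$L = 4$ ($L = 4 - 5 \left(-5 + 5\right) = 4 - 0 = 4 + 0 = 4$)
$I = - \frac{19}{4}$ ($I = -5 + \frac{1}{4} = - \frac{19}{4} \approx -4.75$)
$\left(Z{\left(-5 \right)} + I\right)^{2} = \left(\left(-5\right)^{2} - \frac{19}{4}\right)^{2} = \left(25 - \frac{19}{4}\right)^{2} = \left(\frac{81}{4}\right)^{2} = \frac{6561}{16}$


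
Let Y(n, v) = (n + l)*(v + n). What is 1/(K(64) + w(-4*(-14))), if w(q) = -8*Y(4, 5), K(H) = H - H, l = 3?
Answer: -1/504 ≈ -0.0019841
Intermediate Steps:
Y(n, v) = (3 + n)*(n + v) (Y(n, v) = (n + 3)*(v + n) = (3 + n)*(n + v))
K(H) = 0
w(q) = -504 (w(q) = -8*(4**2 + 3*4 + 3*5 + 4*5) = -8*(16 + 12 + 15 + 20) = -8*63 = -1*504 = -504)
1/(K(64) + w(-4*(-14))) = 1/(0 - 504) = 1/(-504) = -1/504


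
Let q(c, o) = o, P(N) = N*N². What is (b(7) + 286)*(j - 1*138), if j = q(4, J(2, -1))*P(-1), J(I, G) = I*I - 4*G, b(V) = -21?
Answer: -38690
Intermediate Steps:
J(I, G) = I² - 4*G
P(N) = N³
j = -8 (j = (2² - 4*(-1))*(-1)³ = (4 + 4)*(-1) = 8*(-1) = -8)
(b(7) + 286)*(j - 1*138) = (-21 + 286)*(-8 - 1*138) = 265*(-8 - 138) = 265*(-146) = -38690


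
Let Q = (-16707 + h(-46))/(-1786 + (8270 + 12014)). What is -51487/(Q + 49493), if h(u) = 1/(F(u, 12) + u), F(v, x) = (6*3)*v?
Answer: -832403303724/800151201317 ≈ -1.0403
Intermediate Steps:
F(v, x) = 18*v
h(u) = 1/(19*u) (h(u) = 1/(18*u + u) = 1/(19*u))
Q = -14601919/16167252 (Q = (-16707 + (1/19)/(-46))/(-1786 + (8270 + 12014)) = (-16707 + (1/19)*(-1/46))/(-1786 + 20284) = (-16707 - 1/874)/18498 = -14601919/874*1/18498 = -14601919/16167252 ≈ -0.90318)
-51487/(Q + 49493) = -51487/(-14601919/16167252 + 49493) = -51487/800151201317/16167252 = -51487*16167252/800151201317 = -832403303724/800151201317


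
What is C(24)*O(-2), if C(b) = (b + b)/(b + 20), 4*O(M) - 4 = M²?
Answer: 24/11 ≈ 2.1818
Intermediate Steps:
O(M) = 1 + M²/4
C(b) = 2*b/(20 + b) (C(b) = (2*b)/(20 + b) = 2*b/(20 + b))
C(24)*O(-2) = (2*24/(20 + 24))*(1 + (¼)*(-2)²) = (2*24/44)*(1 + (¼)*4) = (2*24*(1/44))*(1 + 1) = (12/11)*2 = 24/11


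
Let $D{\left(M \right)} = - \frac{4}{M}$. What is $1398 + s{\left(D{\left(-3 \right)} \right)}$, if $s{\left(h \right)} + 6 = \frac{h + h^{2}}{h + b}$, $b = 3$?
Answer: $\frac{54316}{39} \approx 1392.7$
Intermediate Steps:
$s{\left(h \right)} = -6 + \frac{h + h^{2}}{3 + h}$ ($s{\left(h \right)} = -6 + \frac{h + h^{2}}{h + 3} = -6 + \frac{h + h^{2}}{3 + h}$)
$1398 + s{\left(D{\left(-3 \right)} \right)} = 1398 + \frac{-18 + \left(- \frac{4}{-3}\right)^{2} - 5 \left(- \frac{4}{-3}\right)}{3 - \frac{4}{-3}} = 1398 + \frac{-18 + \left(\left(-4\right) \left(- \frac{1}{3}\right)\right)^{2} - 5 \left(\left(-4\right) \left(- \frac{1}{3}\right)\right)}{3 - - \frac{4}{3}} = 1398 + \frac{-18 + \left(\frac{4}{3}\right)^{2} - \frac{20}{3}}{3 + \frac{4}{3}} = 1398 + \frac{-18 + \frac{16}{9} - \frac{20}{3}}{\frac{13}{3}} = 1398 + \frac{3}{13} \left(- \frac{206}{9}\right) = 1398 - \frac{206}{39} = \frac{54316}{39}$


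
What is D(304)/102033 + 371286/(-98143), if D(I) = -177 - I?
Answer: -37930631221/10013824719 ≈ -3.7878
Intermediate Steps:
D(304)/102033 + 371286/(-98143) = (-177 - 1*304)/102033 + 371286/(-98143) = (-177 - 304)*(1/102033) + 371286*(-1/98143) = -481*1/102033 - 371286/98143 = -481/102033 - 371286/98143 = -37930631221/10013824719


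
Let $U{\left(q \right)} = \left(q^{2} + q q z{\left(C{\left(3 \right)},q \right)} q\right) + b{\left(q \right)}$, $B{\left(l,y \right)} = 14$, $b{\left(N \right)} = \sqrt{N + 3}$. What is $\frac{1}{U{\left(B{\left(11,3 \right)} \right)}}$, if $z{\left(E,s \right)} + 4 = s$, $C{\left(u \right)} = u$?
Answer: $\frac{27636}{763748479} - \frac{\sqrt{17}}{763748479} \approx 3.6179 \cdot 10^{-5}$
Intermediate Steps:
$b{\left(N \right)} = \sqrt{3 + N}$
$z{\left(E,s \right)} = -4 + s$
$U{\left(q \right)} = q^{2} + \sqrt{3 + q} + q^{3} \left(-4 + q\right)$ ($U{\left(q \right)} = \left(q^{2} + q q \left(-4 + q\right) q\right) + \sqrt{3 + q} = \left(q^{2} + q^{2} \left(-4 + q\right) q\right) + \sqrt{3 + q} = \left(q^{2} + q^{3} \left(-4 + q\right)\right) + \sqrt{3 + q} = q^{2} + \sqrt{3 + q} + q^{3} \left(-4 + q\right)$)
$\frac{1}{U{\left(B{\left(11,3 \right)} \right)}} = \frac{1}{14^{2} + \sqrt{3 + 14} + 14^{3} \left(-4 + 14\right)} = \frac{1}{196 + \sqrt{17} + 2744 \cdot 10} = \frac{1}{196 + \sqrt{17} + 27440} = \frac{1}{27636 + \sqrt{17}}$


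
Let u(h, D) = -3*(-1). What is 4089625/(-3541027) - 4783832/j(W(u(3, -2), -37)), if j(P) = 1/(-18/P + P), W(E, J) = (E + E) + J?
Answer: 15974116486984177/109771837 ≈ 1.4552e+8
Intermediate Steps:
u(h, D) = 3
W(E, J) = J + 2*E (W(E, J) = 2*E + J = J + 2*E)
j(P) = 1/(P - 18/P)
4089625/(-3541027) - 4783832/j(W(u(3, -2), -37)) = 4089625/(-3541027) - 4783832*(-18 + (-37 + 2*3)**2)/(-37 + 2*3) = 4089625*(-1/3541027) - 4783832*(-18 + (-37 + 6)**2)/(-37 + 6) = -4089625/3541027 - 4783832/((-31/(-18 + (-31)**2))) = -4089625/3541027 - 4783832/((-31/(-18 + 961))) = -4089625/3541027 - 4783832/((-31/943)) = -4089625/3541027 - 4783832/((-31*1/943)) = -4089625/3541027 - 4783832/(-31/943) = -4089625/3541027 - 4783832*(-943/31) = -4089625/3541027 + 4511153576/31 = 15974116486984177/109771837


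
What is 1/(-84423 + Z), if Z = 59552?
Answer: -1/24871 ≈ -4.0207e-5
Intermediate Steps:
1/(-84423 + Z) = 1/(-84423 + 59552) = 1/(-24871) = -1/24871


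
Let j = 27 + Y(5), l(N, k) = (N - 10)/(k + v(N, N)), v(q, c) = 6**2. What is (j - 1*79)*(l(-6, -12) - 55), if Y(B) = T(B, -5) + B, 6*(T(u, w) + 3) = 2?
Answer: 24883/9 ≈ 2764.8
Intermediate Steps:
v(q, c) = 36
T(u, w) = -8/3 (T(u, w) = -3 + (1/6)*2 = -3 + 1/3 = -8/3)
Y(B) = -8/3 + B
l(N, k) = (-10 + N)/(36 + k) (l(N, k) = (N - 10)/(k + 36) = (-10 + N)/(36 + k))
j = 88/3 (j = 27 + (-8/3 + 5) = 27 + 7/3 = 88/3 ≈ 29.333)
(j - 1*79)*(l(-6, -12) - 55) = (88/3 - 1*79)*((-10 - 6)/(36 - 12) - 55) = (88/3 - 79)*(-16/24 - 55) = -149*((1/24)*(-16) - 55)/3 = -149*(-2/3 - 55)/3 = -149/3*(-167/3) = 24883/9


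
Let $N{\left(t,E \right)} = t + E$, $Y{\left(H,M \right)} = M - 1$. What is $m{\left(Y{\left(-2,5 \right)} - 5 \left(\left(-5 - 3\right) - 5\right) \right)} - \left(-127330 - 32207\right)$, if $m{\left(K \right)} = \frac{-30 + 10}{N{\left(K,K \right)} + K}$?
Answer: $\frac{33024139}{207} \approx 1.5954 \cdot 10^{5}$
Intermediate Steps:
$Y{\left(H,M \right)} = -1 + M$
$N{\left(t,E \right)} = E + t$
$m{\left(K \right)} = - \frac{20}{3 K}$ ($m{\left(K \right)} = \frac{-30 + 10}{\left(K + K\right) + K} = - \frac{20}{2 K + K} = - \frac{20}{3 K}$)
$m{\left(Y{\left(-2,5 \right)} - 5 \left(\left(-5 - 3\right) - 5\right) \right)} - \left(-127330 - 32207\right) = - \frac{20}{3 \left(\left(-1 + 5\right) - 5 \left(\left(-5 - 3\right) - 5\right)\right)} - \left(-127330 - 32207\right) = - \frac{20}{3 \left(4 - 5 \left(-8 - 5\right)\right)} - -159537 = - \frac{20}{3 \left(4 - -65\right)} + 159537 = - \frac{20}{3 \left(4 + 65\right)} + 159537 = - \frac{20}{3 \cdot 69} + 159537 = \left(- \frac{20}{3}\right) \frac{1}{69} + 159537 = - \frac{20}{207} + 159537 = \frac{33024139}{207}$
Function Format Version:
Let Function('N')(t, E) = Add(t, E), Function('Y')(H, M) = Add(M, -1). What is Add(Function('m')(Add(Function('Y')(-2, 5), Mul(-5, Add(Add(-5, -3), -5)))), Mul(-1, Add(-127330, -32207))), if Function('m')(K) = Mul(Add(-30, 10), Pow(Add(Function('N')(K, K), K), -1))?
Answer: Rational(33024139, 207) ≈ 1.5954e+5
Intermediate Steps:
Function('Y')(H, M) = Add(-1, M)
Function('N')(t, E) = Add(E, t)
Function('m')(K) = Mul(Rational(-20, 3), Pow(K, -1)) (Function('m')(K) = Mul(Add(-30, 10), Pow(Add(Add(K, K), K), -1)) = Mul(-20, Pow(Add(Mul(2, K), K), -1)) = Mul(-20, Pow(Mul(3, K), -1)) = Mul(-20, Mul(Rational(1, 3), Pow(K, -1))) = Mul(Rational(-20, 3), Pow(K, -1)))
Add(Function('m')(Add(Function('Y')(-2, 5), Mul(-5, Add(Add(-5, -3), -5)))), Mul(-1, Add(-127330, -32207))) = Add(Mul(Rational(-20, 3), Pow(Add(Add(-1, 5), Mul(-5, Add(Add(-5, -3), -5))), -1)), Mul(-1, Add(-127330, -32207))) = Add(Mul(Rational(-20, 3), Pow(Add(4, Mul(-5, Add(-8, -5))), -1)), Mul(-1, -159537)) = Add(Mul(Rational(-20, 3), Pow(Add(4, Mul(-5, -13)), -1)), 159537) = Add(Mul(Rational(-20, 3), Pow(Add(4, 65), -1)), 159537) = Add(Mul(Rational(-20, 3), Pow(69, -1)), 159537) = Add(Mul(Rational(-20, 3), Rational(1, 69)), 159537) = Add(Rational(-20, 207), 159537) = Rational(33024139, 207)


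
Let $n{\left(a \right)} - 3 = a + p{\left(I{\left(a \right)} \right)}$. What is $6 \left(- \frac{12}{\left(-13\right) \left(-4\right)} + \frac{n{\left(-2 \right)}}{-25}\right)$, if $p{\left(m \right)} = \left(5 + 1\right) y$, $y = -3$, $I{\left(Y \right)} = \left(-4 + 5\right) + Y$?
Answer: $\frac{876}{325} \approx 2.6954$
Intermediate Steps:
$I{\left(Y \right)} = 1 + Y$
$p{\left(m \right)} = -18$ ($p{\left(m \right)} = \left(5 + 1\right) \left(-3\right) = 6 \left(-3\right) = -18$)
$n{\left(a \right)} = -15 + a$ ($n{\left(a \right)} = 3 + \left(a - 18\right) = 3 + \left(-18 + a\right) = -15 + a$)
$6 \left(- \frac{12}{\left(-13\right) \left(-4\right)} + \frac{n{\left(-2 \right)}}{-25}\right) = 6 \left(- \frac{12}{\left(-13\right) \left(-4\right)} + \frac{-15 - 2}{-25}\right) = 6 \left(- \frac{12}{52} - - \frac{17}{25}\right) = 6 \left(\left(-12\right) \frac{1}{52} + \frac{17}{25}\right) = 6 \left(- \frac{3}{13} + \frac{17}{25}\right) = 6 \cdot \frac{146}{325} = \frac{876}{325}$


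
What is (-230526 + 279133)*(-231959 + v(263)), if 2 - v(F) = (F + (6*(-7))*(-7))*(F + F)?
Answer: -25515709973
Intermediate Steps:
v(F) = 2 - 2*F*(294 + F) (v(F) = 2 - (F + (6*(-7))*(-7))*(F + F) = 2 - (F - 42*(-7))*2*F = 2 - (F + 294)*2*F = 2 - (294 + F)*2*F = 2 - 2*F*(294 + F))
(-230526 + 279133)*(-231959 + v(263)) = (-230526 + 279133)*(-231959 + (2 - 588*263 - 2*263**2)) = 48607*(-231959 + (2 - 154644 - 2*69169)) = 48607*(-231959 + (2 - 154644 - 138338)) = 48607*(-231959 - 292980) = 48607*(-524939) = -25515709973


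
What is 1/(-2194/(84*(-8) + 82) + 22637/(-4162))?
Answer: -1227790/2112201 ≈ -0.58128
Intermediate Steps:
1/(-2194/(84*(-8) + 82) + 22637/(-4162)) = 1/(-2194/(-672 + 82) + 22637*(-1/4162)) = 1/(-2194/(-590) - 22637/4162) = 1/(-2194*(-1/590) - 22637/4162) = 1/(1097/295 - 22637/4162) = 1/(-2112201/1227790) = -1227790/2112201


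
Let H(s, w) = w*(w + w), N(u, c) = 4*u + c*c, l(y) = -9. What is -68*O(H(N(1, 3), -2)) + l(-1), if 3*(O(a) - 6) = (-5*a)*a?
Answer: 20509/3 ≈ 6836.3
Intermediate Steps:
N(u, c) = c² + 4*u (N(u, c) = 4*u + c² = c² + 4*u)
H(s, w) = 2*w² (H(s, w) = w*(2*w) = 2*w²)
O(a) = 6 - 5*a²/3 (O(a) = 6 + ((-5*a)*a)/3 = 6 + (-5*a²)/3 = 6 - 5*a²/3)
-68*O(H(N(1, 3), -2)) + l(-1) = -68*(6 - 5*(2*(-2)²)²/3) - 9 = -68*(6 - 5*(2*4)²/3) - 9 = -68*(6 - 5/3*8²) - 9 = -68*(6 - 5/3*64) - 9 = -68*(6 - 320/3) - 9 = -68*(-302/3) - 9 = 20536/3 - 9 = 20509/3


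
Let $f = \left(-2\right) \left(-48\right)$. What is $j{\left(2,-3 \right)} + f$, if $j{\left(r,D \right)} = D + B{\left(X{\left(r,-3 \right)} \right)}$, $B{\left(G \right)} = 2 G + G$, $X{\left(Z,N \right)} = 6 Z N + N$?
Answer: $-24$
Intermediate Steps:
$f = 96$
$X{\left(Z,N \right)} = N + 6 N Z$ ($X{\left(Z,N \right)} = 6 N Z + N = N + 6 N Z$)
$B{\left(G \right)} = 3 G$
$j{\left(r,D \right)} = -9 + D - 54 r$ ($j{\left(r,D \right)} = D + 3 \left(- 3 \left(1 + 6 r\right)\right) = D + 3 \left(-3 - 18 r\right) = D - \left(9 + 54 r\right) = -9 + D - 54 r$)
$j{\left(2,-3 \right)} + f = \left(-9 - 3 - 108\right) + 96 = -120 + 96 = -24$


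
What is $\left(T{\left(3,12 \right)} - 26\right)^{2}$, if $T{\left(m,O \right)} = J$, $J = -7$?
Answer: $1089$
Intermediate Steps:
$T{\left(m,O \right)} = -7$
$\left(T{\left(3,12 \right)} - 26\right)^{2} = \left(-7 - 26\right)^{2} = \left(-33\right)^{2} = 1089$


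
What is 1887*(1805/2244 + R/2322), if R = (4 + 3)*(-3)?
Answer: 8518399/5676 ≈ 1500.8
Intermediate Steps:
R = -21 (R = 7*(-3) = -21)
1887*(1805/2244 + R/2322) = 1887*(1805/2244 - 21/2322) = 1887*(1805*(1/2244) - 21*1/2322) = 1887*(1805/2244 - 7/774) = 1887*(230227/289476) = 8518399/5676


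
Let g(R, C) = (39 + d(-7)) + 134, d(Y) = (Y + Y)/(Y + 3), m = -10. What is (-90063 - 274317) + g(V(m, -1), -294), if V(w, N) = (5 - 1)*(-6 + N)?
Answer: -728407/2 ≈ -3.6420e+5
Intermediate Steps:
d(Y) = 2*Y/(3 + Y) (d(Y) = (2*Y)/(3 + Y) = 2*Y/(3 + Y))
V(w, N) = -24 + 4*N (V(w, N) = 4*(-6 + N) = -24 + 4*N)
g(R, C) = 353/2 (g(R, C) = (39 + 2*(-7)/(3 - 7)) + 134 = (39 + 2*(-7)/(-4)) + 134 = (39 + 2*(-7)*(-1/4)) + 134 = (39 + 7/2) + 134 = 85/2 + 134 = 353/2)
(-90063 - 274317) + g(V(m, -1), -294) = (-90063 - 274317) + 353/2 = -364380 + 353/2 = -728407/2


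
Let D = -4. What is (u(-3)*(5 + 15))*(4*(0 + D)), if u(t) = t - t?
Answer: 0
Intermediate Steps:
u(t) = 0
(u(-3)*(5 + 15))*(4*(0 + D)) = (0*(5 + 15))*(4*(0 - 4)) = (0*20)*(4*(-4)) = 0*(-16) = 0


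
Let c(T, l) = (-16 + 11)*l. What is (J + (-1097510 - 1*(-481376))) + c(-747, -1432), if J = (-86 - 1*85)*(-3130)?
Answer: -73744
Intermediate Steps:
c(T, l) = -5*l
J = 535230 (J = (-86 - 85)*(-3130) = -171*(-3130) = 535230)
(J + (-1097510 - 1*(-481376))) + c(-747, -1432) = (535230 + (-1097510 - 1*(-481376))) - 5*(-1432) = (535230 + (-1097510 + 481376)) + 7160 = (535230 - 616134) + 7160 = -80904 + 7160 = -73744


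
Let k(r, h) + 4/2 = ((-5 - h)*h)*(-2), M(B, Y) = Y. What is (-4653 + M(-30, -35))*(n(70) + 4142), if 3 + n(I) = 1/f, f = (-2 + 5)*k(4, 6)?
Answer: -3783710584/195 ≈ -1.9404e+7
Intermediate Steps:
k(r, h) = -2 - 2*h*(-5 - h) (k(r, h) = -2 + ((-5 - h)*h)*(-2) = -2 + (h*(-5 - h))*(-2) = -2 - 2*h*(-5 - h))
f = 390 (f = (-2 + 5)*(-2 + 2*6² + 10*6) = 3*(-2 + 2*36 + 60) = 3*(-2 + 72 + 60) = 3*130 = 390)
n(I) = -1169/390 (n(I) = -3 + 1/390 = -1169/390)
(-4653 + M(-30, -35))*(n(70) + 4142) = (-4653 - 35)*(-1169/390 + 4142) = -4688*1614211/390 = -3783710584/195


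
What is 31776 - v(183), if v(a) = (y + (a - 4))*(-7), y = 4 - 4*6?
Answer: 32889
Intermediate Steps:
y = -20 (y = 4 - 24 = -20)
v(a) = 168 - 7*a (v(a) = (-20 + (a - 4))*(-7) = (-20 + (-4 + a))*(-7) = (-24 + a)*(-7) = 168 - 7*a)
31776 - v(183) = 31776 - (168 - 7*183) = 31776 - (168 - 1281) = 31776 - 1*(-1113) = 31776 + 1113 = 32889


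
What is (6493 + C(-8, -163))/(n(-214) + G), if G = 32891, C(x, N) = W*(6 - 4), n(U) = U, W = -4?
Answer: 6485/32677 ≈ 0.19846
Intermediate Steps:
C(x, N) = -8 (C(x, N) = -4*(6 - 4) = -4*2 = -8)
(6493 + C(-8, -163))/(n(-214) + G) = (6493 - 8)/(-214 + 32891) = 6485/32677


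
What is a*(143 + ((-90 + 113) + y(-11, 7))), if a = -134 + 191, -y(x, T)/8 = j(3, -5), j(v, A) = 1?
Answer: 9006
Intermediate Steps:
y(x, T) = -8 (y(x, T) = -8*1 = -8)
a = 57
a*(143 + ((-90 + 113) + y(-11, 7))) = 57*(143 + ((-90 + 113) - 8)) = 57*(143 + (23 - 8)) = 57*(143 + 15) = 57*158 = 9006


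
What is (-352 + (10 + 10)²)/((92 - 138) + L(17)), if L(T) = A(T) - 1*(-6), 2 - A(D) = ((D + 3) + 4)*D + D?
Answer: -48/463 ≈ -0.10367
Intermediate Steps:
A(D) = 2 - D - D*(7 + D) (A(D) = 2 - (((D + 3) + 4)*D + D) = 2 - (((3 + D) + 4)*D + D) = 2 - ((7 + D)*D + D) = 2 - (D*(7 + D) + D) = 2 - (D + D*(7 + D)) = 2 + (-D - D*(7 + D)) = 2 - D - D*(7 + D))
L(T) = 8 - T² - 8*T (L(T) = (2 - T² - 8*T) - 1*(-6) = (2 - T² - 8*T) + 6 = 8 - T² - 8*T)
(-352 + (10 + 10)²)/((92 - 138) + L(17)) = (-352 + (10 + 10)²)/((92 - 138) + (8 - 1*17² - 8*17)) = (-352 + 20²)/(-46 + (8 - 1*289 - 136)) = (-352 + 400)/(-46 + (8 - 289 - 136)) = 48/(-46 - 417) = 48/(-463) = 48*(-1/463) = -48/463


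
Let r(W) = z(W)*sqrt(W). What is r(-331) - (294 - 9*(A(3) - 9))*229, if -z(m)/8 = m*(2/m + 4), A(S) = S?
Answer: -79692 + 10576*I*sqrt(331) ≈ -79692.0 + 1.9241e+5*I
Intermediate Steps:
z(m) = -8*m*(4 + 2/m) (z(m) = -8*m*(2/m + 4) = -8*m*(4 + 2/m))
r(W) = sqrt(W)*(-16 - 32*W) (r(W) = (-16 - 32*W)*sqrt(W) = sqrt(W)*(-16 - 32*W))
r(-331) - (294 - 9*(A(3) - 9))*229 = sqrt(-331)*(-16 - 32*(-331)) - (294 - 9*(3 - 9))*229 = (I*sqrt(331))*(-16 + 10592) - (294 - 9*(-6))*229 = (I*sqrt(331))*10576 - (294 + 54)*229 = 10576*I*sqrt(331) - 348*229 = 10576*I*sqrt(331) - 1*79692 = 10576*I*sqrt(331) - 79692 = -79692 + 10576*I*sqrt(331)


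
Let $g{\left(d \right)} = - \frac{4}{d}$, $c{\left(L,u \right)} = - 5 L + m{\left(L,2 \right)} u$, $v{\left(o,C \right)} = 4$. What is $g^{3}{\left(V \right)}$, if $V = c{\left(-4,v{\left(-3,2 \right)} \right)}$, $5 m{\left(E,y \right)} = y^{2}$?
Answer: $- \frac{125}{24389} \approx -0.0051253$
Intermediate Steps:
$m{\left(E,y \right)} = \frac{y^{2}}{5}$
$c{\left(L,u \right)} = - 5 L + \frac{4 u}{5}$ ($c{\left(L,u \right)} = - 5 L + \frac{2^{2}}{5} u = - 5 L + \frac{1}{5} \cdot 4 u = - 5 L + \frac{4 u}{5}$)
$V = \frac{116}{5}$ ($V = \left(-5\right) \left(-4\right) + \frac{4}{5} \cdot 4 = 20 + \frac{16}{5} = \frac{116}{5} \approx 23.2$)
$g^{3}{\left(V \right)} = \left(- \frac{4}{\frac{116}{5}}\right)^{3} = \left(\left(-4\right) \frac{5}{116}\right)^{3} = \left(- \frac{5}{29}\right)^{3} = - \frac{125}{24389}$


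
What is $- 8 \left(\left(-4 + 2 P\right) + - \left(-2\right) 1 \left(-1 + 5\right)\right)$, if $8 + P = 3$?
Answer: $48$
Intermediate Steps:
$P = -5$ ($P = -8 + 3 = -5$)
$- 8 \left(\left(-4 + 2 P\right) + - \left(-2\right) 1 \left(-1 + 5\right)\right) = - 8 \left(\left(-4 + 2 \left(-5\right)\right) + - \left(-2\right) 1 \left(-1 + 5\right)\right) = - 8 \left(\left(-4 - 10\right) + \left(-1\right) \left(-2\right) 4\right) = - 8 \left(-14 + 2 \cdot 4\right) = - 8 \left(-14 + 8\right) = \left(-8\right) \left(-6\right) = 48$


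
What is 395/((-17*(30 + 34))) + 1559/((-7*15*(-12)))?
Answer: 299623/342720 ≈ 0.87425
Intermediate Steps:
395/((-17*(30 + 34))) + 1559/((-7*15*(-12))) = 395/((-17*64)) + 1559/((-105*(-12))) = 395/(-1088) + 1559/1260 = 395*(-1/1088) + 1559*(1/1260) = -395/1088 + 1559/1260 = 299623/342720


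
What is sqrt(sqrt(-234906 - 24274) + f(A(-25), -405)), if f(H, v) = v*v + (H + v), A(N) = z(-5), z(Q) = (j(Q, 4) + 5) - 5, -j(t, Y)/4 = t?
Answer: sqrt(163640 + 2*I*sqrt(64795)) ≈ 404.52 + 0.6292*I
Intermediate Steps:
j(t, Y) = -4*t
z(Q) = -4*Q (z(Q) = (-4*Q + 5) - 5 = (5 - 4*Q) - 5 = -4*Q)
A(N) = 20 (A(N) = -4*(-5) = 20)
f(H, v) = H + v + v**2 (f(H, v) = v**2 + (H + v) = H + v + v**2)
sqrt(sqrt(-234906 - 24274) + f(A(-25), -405)) = sqrt(sqrt(-234906 - 24274) + (20 - 405 + (-405)**2)) = sqrt(sqrt(-259180) + (20 - 405 + 164025)) = sqrt(2*I*sqrt(64795) + 163640) = sqrt(163640 + 2*I*sqrt(64795))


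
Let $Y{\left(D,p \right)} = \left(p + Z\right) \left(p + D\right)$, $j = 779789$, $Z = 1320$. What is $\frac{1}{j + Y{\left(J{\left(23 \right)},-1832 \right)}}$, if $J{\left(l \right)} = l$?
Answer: $\frac{1}{1705997} \approx 5.8617 \cdot 10^{-7}$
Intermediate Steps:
$Y{\left(D,p \right)} = \left(1320 + p\right) \left(D + p\right)$ ($Y{\left(D,p \right)} = \left(p + 1320\right) \left(p + D\right) = \left(1320 + p\right) \left(D + p\right)$)
$\frac{1}{j + Y{\left(J{\left(23 \right)},-1832 \right)}} = \frac{1}{779789 + \left(\left(-1832\right)^{2} + 1320 \cdot 23 + 1320 \left(-1832\right) + 23 \left(-1832\right)\right)} = \frac{1}{779789 + \left(3356224 + 30360 - 2418240 - 42136\right)} = \frac{1}{779789 + 926208} = \frac{1}{1705997}$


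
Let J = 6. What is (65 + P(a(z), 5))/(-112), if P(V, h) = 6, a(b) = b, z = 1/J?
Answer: -71/112 ≈ -0.63393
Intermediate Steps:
z = ⅙ (z = 1/6 = ⅙ ≈ 0.16667)
(65 + P(a(z), 5))/(-112) = (65 + 6)/(-112) = -1/112*71 = -71/112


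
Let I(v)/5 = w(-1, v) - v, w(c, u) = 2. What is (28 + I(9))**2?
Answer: 49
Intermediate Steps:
I(v) = 10 - 5*v (I(v) = 5*(2 - v) = 10 - 5*v)
(28 + I(9))**2 = (28 + (10 - 5*9))**2 = (28 + (10 - 45))**2 = (28 - 35)**2 = (-7)**2 = 49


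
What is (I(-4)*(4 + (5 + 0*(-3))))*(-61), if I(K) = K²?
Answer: -8784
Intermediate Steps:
(I(-4)*(4 + (5 + 0*(-3))))*(-61) = ((-4)²*(4 + (5 + 0*(-3))))*(-61) = (16*(4 + (5 + 0)))*(-61) = (16*(4 + 5))*(-61) = (16*9)*(-61) = 144*(-61) = -8784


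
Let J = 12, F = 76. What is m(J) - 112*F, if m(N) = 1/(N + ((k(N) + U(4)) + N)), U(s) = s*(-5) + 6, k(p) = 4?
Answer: -119167/14 ≈ -8511.9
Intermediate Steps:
U(s) = 6 - 5*s (U(s) = -5*s + 6 = 6 - 5*s)
m(N) = 1/(-10 + 2*N) (m(N) = 1/(N + ((4 + (6 - 5*4)) + N)) = 1/(N + ((4 + (6 - 20)) + N)) = 1/(N + ((4 - 14) + N)) = 1/(N + (-10 + N)) = 1/(-10 + 2*N))
m(J) - 112*F = 1/(2*(-5 + 12)) - 112*76 = (½)/7 - 8512 = (½)*(⅐) - 8512 = 1/14 - 8512 = -119167/14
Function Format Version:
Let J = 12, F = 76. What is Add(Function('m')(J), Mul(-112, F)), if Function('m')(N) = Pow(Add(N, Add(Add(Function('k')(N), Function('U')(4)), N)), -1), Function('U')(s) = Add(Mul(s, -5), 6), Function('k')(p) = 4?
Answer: Rational(-119167, 14) ≈ -8511.9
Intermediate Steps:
Function('U')(s) = Add(6, Mul(-5, s)) (Function('U')(s) = Add(Mul(-5, s), 6) = Add(6, Mul(-5, s)))
Function('m')(N) = Pow(Add(-10, Mul(2, N)), -1) (Function('m')(N) = Pow(Add(N, Add(Add(4, Add(6, Mul(-5, 4))), N)), -1) = Pow(Add(N, Add(Add(4, Add(6, -20)), N)), -1) = Pow(Add(N, Add(Add(4, -14), N)), -1) = Pow(Add(N, Add(-10, N)), -1) = Pow(Add(-10, Mul(2, N)), -1))
Add(Function('m')(J), Mul(-112, F)) = Add(Mul(Rational(1, 2), Pow(Add(-5, 12), -1)), Mul(-112, 76)) = Add(Mul(Rational(1, 2), Pow(7, -1)), -8512) = Add(Mul(Rational(1, 2), Rational(1, 7)), -8512) = Add(Rational(1, 14), -8512) = Rational(-119167, 14)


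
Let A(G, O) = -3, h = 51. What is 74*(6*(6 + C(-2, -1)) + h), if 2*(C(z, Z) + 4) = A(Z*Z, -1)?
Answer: 3996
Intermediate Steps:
C(z, Z) = -11/2 (C(z, Z) = -4 + (½)*(-3) = -4 - 3/2 = -11/2)
74*(6*(6 + C(-2, -1)) + h) = 74*(6*(6 - 11/2) + 51) = 74*(6*(½) + 51) = 74*(3 + 51) = 74*54 = 3996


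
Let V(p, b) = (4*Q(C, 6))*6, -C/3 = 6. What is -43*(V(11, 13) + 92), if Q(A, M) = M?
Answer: -10148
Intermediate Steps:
C = -18 (C = -3*6 = -18)
V(p, b) = 144 (V(p, b) = (4*6)*6 = 24*6 = 144)
-43*(V(11, 13) + 92) = -43*(144 + 92) = -43*236 = -10148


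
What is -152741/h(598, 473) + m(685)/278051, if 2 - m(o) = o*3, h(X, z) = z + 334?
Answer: -42471444562/224387157 ≈ -189.28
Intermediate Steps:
h(X, z) = 334 + z
m(o) = 2 - 3*o (m(o) = 2 - o*3 = 2 - 3*o)
-152741/h(598, 473) + m(685)/278051 = -152741/(334 + 473) + (2 - 3*685)/278051 = -152741/807 + (2 - 2055)*(1/278051) = -152741*1/807 - 2053*1/278051 = -152741/807 - 2053/278051 = -42471444562/224387157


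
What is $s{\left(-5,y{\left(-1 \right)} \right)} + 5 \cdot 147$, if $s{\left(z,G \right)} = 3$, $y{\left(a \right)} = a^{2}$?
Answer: $738$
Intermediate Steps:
$s{\left(-5,y{\left(-1 \right)} \right)} + 5 \cdot 147 = 3 + 5 \cdot 147 = 3 + 735 = 738$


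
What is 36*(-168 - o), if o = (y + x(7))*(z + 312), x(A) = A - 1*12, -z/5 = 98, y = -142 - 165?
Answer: -2005344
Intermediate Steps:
y = -307
z = -490 (z = -5*98 = -490)
x(A) = -12 + A (x(A) = A - 12 = -12 + A)
o = 55536 (o = (-307 + (-12 + 7))*(-490 + 312) = (-307 - 5)*(-178) = -312*(-178) = 55536)
36*(-168 - o) = 36*(-168 - 1*55536) = 36*(-168 - 55536) = 36*(-55704) = -2005344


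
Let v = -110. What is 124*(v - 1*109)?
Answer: -27156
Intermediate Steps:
124*(v - 1*109) = 124*(-110 - 1*109) = 124*(-110 - 109) = 124*(-219) = -27156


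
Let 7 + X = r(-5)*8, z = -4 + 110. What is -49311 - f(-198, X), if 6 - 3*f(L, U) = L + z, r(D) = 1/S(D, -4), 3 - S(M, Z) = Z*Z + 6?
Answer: -148031/3 ≈ -49344.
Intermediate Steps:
S(M, Z) = -3 - Z² (S(M, Z) = 3 - (Z*Z + 6) = 3 - (Z² + 6) = 3 - (6 + Z²) = 3 + (-6 - Z²) = -3 - Z²)
z = 106
r(D) = -1/19 (r(D) = 1/(-3 - 1*(-4)²) = 1/(-3 - 1*16) = 1/(-3 - 16) = 1/(-19) = -1/19)
X = -141/19 (X = -7 - 1/19*8 = -7 - 8/19 = -141/19 ≈ -7.4211)
f(L, U) = -100/3 - L/3 (f(L, U) = 2 - (L + 106)/3 = 2 - (106 + L)/3 = 2 + (-106/3 - L/3) = -100/3 - L/3)
-49311 - f(-198, X) = -49311 - (-100/3 - ⅓*(-198)) = -49311 - (-100/3 + 66) = -49311 - 1*98/3 = -49311 - 98/3 = -148031/3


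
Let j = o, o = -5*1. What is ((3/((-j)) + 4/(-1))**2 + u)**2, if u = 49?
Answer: 2292196/625 ≈ 3667.5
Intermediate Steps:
o = -5
j = -5
((3/((-j)) + 4/(-1))**2 + u)**2 = ((3/((-1*(-5))) + 4/(-1))**2 + 49)**2 = ((3/5 + 4*(-1))**2 + 49)**2 = ((3*(1/5) - 4)**2 + 49)**2 = ((3/5 - 4)**2 + 49)**2 = ((-17/5)**2 + 49)**2 = (289/25 + 49)**2 = (1514/25)**2 = 2292196/625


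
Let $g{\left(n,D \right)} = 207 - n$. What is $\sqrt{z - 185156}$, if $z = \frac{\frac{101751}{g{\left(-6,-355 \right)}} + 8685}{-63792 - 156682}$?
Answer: $\frac{2 i \sqrt{2835628712151090294}}{7826827} \approx 430.3 i$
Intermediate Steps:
$z = - \frac{325276}{7826827}$ ($z = \frac{\frac{101751}{207 - -6} + 8685}{-63792 - 156682} = \frac{\frac{101751}{207 + 6} + 8685}{-220474} = \left(\frac{101751}{213} + 8685\right) \left(- \frac{1}{220474}\right) = \left(101751 \cdot \frac{1}{213} + 8685\right) \left(- \frac{1}{220474}\right) = \left(\frac{33917}{71} + 8685\right) \left(- \frac{1}{220474}\right) = \frac{650552}{71} \left(- \frac{1}{220474}\right) = - \frac{325276}{7826827} \approx -0.041559$)
$\sqrt{z - 185156} = \sqrt{- \frac{325276}{7826827} - 185156} = \sqrt{- \frac{1449184305288}{7826827}} = \frac{2 i \sqrt{2835628712151090294}}{7826827}$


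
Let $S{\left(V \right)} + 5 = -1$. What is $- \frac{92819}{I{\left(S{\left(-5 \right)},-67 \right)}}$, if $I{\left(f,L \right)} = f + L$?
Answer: $\frac{92819}{73} \approx 1271.5$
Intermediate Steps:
$S{\left(V \right)} = -6$ ($S{\left(V \right)} = -5 - 1 = -6$)
$I{\left(f,L \right)} = L + f$
$- \frac{92819}{I{\left(S{\left(-5 \right)},-67 \right)}} = - \frac{92819}{-67 - 6} = - \frac{92819}{-73} = \left(-92819\right) \left(- \frac{1}{73}\right) = \frac{92819}{73}$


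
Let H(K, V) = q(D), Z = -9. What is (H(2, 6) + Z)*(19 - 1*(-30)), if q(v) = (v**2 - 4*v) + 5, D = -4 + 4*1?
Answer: -196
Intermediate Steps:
D = 0 (D = -4 + 4 = 0)
q(v) = 5 + v**2 - 4*v
H(K, V) = 5 (H(K, V) = 5 + 0**2 - 4*0 = 5 + 0 + 0 = 5)
(H(2, 6) + Z)*(19 - 1*(-30)) = (5 - 9)*(19 - 1*(-30)) = -4*(19 + 30) = -4*49 = -196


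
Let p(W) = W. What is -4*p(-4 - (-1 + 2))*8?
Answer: 160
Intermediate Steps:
-4*p(-4 - (-1 + 2))*8 = -4*(-4 - (-1 + 2))*8 = -4*(-4 - 1*1)*8 = -4*(-4 - 1)*8 = -4*(-5)*8 = 20*8 = 160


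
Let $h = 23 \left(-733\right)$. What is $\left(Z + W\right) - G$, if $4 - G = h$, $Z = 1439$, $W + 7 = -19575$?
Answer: $-35006$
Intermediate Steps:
$W = -19582$ ($W = -7 - 19575 = -19582$)
$h = -16859$
$G = 16863$ ($G = 4 - -16859 = 4 + 16859 = 16863$)
$\left(Z + W\right) - G = \left(1439 - 19582\right) - 16863 = -18143 - 16863 = -35006$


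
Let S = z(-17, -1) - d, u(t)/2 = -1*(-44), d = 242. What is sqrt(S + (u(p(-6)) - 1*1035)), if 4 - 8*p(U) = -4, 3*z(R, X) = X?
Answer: 4*I*sqrt(669)/3 ≈ 34.487*I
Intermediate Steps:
z(R, X) = X/3
p(U) = 1 (p(U) = 1/2 - 1/8*(-4) = 1/2 + 1/2 = 1)
u(t) = 88 (u(t) = 2*(-1*(-44)) = 2*44 = 88)
S = -727/3 (S = (1/3)*(-1) - 1*242 = -1/3 - 242 = -727/3 ≈ -242.33)
sqrt(S + (u(p(-6)) - 1*1035)) = sqrt(-727/3 + (88 - 1*1035)) = sqrt(-727/3 + (88 - 1035)) = sqrt(-727/3 - 947) = sqrt(-3568/3) = 4*I*sqrt(669)/3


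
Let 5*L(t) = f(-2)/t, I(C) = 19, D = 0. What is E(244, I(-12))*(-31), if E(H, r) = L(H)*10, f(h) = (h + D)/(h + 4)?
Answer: 31/122 ≈ 0.25410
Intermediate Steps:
f(h) = h/(4 + h) (f(h) = (h + 0)/(h + 4) = h/(4 + h))
L(t) = -1/(5*t) (L(t) = ((-2/(4 - 2))/t)/5 = ((-2/2)/t)/5 = ((-2*½)/t)/5 = (-1/t)/5 = -1/(5*t))
E(H, r) = -2/H (E(H, r) = -1/(5*H)*10 = -2/H)
E(244, I(-12))*(-31) = -2/244*(-31) = -2*1/244*(-31) = -1/122*(-31) = 31/122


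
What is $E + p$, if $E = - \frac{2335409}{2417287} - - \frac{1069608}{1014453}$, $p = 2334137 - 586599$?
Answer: $\frac{1428451642182477379}{817408016337} \approx 1.7475 \cdot 10^{6}$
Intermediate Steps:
$p = 1747538$
$E = \frac{72128949073}{817408016337}$ ($E = \left(-2335409\right) \frac{1}{2417287} - \left(-1069608\right) \frac{1}{1014453} = - \frac{2335409}{2417287} - - \frac{356536}{338151} = - \frac{2335409}{2417287} + \frac{356536}{338151} = \frac{72128949073}{817408016337} \approx 0.088241$)
$E + p = \frac{72128949073}{817408016337} + 1747538 = \frac{1428451642182477379}{817408016337}$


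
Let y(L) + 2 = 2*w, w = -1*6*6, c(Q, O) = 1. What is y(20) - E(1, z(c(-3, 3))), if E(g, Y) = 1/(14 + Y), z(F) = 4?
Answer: -1333/18 ≈ -74.056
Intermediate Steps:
w = -36 (w = -6*6 = -36)
y(L) = -74 (y(L) = -2 + 2*(-36) = -2 - 72 = -74)
y(20) - E(1, z(c(-3, 3))) = -74 - 1/(14 + 4) = -74 - 1/18 = -1333/18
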